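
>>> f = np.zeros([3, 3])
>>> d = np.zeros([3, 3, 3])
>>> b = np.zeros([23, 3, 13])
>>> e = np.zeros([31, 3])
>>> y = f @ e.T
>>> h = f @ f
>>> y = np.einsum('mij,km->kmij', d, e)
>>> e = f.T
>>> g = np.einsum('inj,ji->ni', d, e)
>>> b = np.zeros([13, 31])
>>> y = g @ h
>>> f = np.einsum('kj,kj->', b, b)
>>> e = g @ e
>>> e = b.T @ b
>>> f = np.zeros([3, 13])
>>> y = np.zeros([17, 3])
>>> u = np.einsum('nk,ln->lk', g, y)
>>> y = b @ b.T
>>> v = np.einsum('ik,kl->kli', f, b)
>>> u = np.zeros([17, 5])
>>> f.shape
(3, 13)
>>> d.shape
(3, 3, 3)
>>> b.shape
(13, 31)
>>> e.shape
(31, 31)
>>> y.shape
(13, 13)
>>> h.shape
(3, 3)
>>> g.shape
(3, 3)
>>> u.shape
(17, 5)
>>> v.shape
(13, 31, 3)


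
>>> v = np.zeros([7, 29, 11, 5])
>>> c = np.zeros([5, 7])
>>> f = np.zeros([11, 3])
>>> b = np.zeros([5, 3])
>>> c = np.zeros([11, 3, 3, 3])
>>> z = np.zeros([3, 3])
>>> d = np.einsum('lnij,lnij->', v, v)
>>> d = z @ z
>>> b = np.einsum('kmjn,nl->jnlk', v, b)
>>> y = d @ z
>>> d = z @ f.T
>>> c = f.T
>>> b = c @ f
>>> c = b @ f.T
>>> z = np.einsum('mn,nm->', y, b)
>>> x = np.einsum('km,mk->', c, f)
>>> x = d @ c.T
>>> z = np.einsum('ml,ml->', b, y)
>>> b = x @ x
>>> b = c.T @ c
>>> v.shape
(7, 29, 11, 5)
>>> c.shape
(3, 11)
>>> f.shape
(11, 3)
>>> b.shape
(11, 11)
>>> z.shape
()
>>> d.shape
(3, 11)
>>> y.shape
(3, 3)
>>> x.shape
(3, 3)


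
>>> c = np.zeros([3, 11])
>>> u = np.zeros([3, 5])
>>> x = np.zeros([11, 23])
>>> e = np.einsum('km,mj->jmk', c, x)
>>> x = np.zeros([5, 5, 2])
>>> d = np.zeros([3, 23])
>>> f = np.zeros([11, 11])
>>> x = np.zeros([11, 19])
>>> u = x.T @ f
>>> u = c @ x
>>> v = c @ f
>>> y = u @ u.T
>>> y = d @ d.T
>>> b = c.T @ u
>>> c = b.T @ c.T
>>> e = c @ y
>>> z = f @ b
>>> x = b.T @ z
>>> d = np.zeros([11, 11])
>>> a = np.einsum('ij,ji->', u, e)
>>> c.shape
(19, 3)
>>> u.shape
(3, 19)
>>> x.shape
(19, 19)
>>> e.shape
(19, 3)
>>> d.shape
(11, 11)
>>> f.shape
(11, 11)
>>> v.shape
(3, 11)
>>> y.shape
(3, 3)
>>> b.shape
(11, 19)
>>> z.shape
(11, 19)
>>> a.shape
()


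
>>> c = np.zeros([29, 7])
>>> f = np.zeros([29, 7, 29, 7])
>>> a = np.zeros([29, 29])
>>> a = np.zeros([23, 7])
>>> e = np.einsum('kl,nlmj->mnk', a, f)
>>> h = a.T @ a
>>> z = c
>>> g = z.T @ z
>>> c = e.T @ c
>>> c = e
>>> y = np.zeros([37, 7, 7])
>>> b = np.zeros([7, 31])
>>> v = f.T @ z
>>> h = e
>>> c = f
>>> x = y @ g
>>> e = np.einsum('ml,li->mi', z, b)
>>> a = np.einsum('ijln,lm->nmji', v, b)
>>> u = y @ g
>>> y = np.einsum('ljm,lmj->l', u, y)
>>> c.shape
(29, 7, 29, 7)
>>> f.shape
(29, 7, 29, 7)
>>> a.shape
(7, 31, 29, 7)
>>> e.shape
(29, 31)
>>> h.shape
(29, 29, 23)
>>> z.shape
(29, 7)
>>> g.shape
(7, 7)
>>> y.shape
(37,)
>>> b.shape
(7, 31)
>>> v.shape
(7, 29, 7, 7)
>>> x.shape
(37, 7, 7)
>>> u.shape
(37, 7, 7)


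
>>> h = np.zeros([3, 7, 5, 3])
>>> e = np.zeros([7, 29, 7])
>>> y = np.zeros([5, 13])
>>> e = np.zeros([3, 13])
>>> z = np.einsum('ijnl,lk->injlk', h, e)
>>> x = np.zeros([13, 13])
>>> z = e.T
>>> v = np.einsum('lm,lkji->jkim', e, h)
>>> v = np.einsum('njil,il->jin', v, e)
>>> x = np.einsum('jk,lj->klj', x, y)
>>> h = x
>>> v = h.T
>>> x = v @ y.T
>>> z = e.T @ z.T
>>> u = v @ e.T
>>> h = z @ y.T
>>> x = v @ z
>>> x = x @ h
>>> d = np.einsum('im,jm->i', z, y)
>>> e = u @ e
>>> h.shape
(13, 5)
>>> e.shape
(13, 5, 13)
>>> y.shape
(5, 13)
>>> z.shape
(13, 13)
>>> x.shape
(13, 5, 5)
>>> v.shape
(13, 5, 13)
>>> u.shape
(13, 5, 3)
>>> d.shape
(13,)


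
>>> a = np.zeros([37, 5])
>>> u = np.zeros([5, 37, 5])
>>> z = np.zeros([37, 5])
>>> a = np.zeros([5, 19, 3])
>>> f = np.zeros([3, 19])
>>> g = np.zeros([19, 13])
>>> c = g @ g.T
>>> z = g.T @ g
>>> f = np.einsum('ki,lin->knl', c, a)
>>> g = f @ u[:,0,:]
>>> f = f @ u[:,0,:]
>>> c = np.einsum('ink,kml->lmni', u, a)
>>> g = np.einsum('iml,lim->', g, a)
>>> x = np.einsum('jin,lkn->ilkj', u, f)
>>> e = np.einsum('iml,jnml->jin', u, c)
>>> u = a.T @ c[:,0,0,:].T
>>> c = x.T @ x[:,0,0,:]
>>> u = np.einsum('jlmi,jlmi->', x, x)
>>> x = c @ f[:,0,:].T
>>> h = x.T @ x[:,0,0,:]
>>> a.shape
(5, 19, 3)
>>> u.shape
()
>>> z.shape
(13, 13)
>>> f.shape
(19, 3, 5)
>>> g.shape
()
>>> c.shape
(5, 3, 19, 5)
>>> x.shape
(5, 3, 19, 19)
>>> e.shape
(3, 5, 19)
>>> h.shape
(19, 19, 3, 19)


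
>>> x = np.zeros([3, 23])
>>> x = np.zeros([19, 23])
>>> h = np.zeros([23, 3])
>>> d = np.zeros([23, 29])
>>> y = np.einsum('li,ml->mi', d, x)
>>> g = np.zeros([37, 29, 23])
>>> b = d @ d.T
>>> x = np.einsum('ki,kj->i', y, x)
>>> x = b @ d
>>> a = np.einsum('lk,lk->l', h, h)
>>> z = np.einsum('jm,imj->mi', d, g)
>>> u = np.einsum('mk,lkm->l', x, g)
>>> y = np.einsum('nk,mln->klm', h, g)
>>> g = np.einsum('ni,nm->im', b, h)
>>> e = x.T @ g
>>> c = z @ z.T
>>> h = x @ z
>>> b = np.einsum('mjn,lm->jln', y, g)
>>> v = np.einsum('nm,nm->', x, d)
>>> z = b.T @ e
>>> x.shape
(23, 29)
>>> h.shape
(23, 37)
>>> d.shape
(23, 29)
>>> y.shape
(3, 29, 37)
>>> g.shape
(23, 3)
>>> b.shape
(29, 23, 37)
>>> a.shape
(23,)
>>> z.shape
(37, 23, 3)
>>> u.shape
(37,)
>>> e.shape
(29, 3)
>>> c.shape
(29, 29)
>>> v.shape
()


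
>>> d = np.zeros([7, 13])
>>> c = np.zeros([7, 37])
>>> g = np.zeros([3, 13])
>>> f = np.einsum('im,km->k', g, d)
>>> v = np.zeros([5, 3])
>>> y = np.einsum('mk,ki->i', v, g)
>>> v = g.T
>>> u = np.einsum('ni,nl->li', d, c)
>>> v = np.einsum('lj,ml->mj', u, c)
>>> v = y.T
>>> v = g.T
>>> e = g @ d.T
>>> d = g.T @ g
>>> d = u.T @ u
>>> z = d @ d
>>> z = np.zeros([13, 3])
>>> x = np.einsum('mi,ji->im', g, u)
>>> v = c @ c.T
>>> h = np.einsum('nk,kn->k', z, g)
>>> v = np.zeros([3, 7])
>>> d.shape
(13, 13)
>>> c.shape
(7, 37)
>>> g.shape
(3, 13)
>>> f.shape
(7,)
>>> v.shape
(3, 7)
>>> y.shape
(13,)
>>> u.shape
(37, 13)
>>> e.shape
(3, 7)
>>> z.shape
(13, 3)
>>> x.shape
(13, 3)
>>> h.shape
(3,)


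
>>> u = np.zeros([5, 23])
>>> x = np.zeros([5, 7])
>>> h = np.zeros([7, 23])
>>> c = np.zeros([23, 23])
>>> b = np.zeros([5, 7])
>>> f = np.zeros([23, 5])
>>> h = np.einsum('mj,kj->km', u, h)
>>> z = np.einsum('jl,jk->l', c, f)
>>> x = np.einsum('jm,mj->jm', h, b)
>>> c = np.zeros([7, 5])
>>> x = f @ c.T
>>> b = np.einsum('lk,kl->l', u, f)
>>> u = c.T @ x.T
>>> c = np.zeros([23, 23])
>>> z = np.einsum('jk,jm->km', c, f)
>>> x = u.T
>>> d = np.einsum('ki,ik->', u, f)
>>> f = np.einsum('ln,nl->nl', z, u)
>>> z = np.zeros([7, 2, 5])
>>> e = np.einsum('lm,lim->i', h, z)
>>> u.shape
(5, 23)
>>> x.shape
(23, 5)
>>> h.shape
(7, 5)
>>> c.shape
(23, 23)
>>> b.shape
(5,)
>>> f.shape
(5, 23)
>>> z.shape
(7, 2, 5)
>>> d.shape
()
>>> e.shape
(2,)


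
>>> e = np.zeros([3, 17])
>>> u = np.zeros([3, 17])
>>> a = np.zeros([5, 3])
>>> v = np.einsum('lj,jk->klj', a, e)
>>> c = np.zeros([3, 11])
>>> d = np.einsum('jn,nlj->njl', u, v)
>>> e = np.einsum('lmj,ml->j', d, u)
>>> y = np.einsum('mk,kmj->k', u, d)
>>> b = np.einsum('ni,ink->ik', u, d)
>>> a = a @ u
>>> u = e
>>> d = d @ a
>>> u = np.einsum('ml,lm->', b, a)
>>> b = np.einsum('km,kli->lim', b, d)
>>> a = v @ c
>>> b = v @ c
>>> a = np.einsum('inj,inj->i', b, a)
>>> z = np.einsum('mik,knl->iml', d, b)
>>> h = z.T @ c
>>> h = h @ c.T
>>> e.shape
(5,)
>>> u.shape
()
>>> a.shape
(17,)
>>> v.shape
(17, 5, 3)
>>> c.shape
(3, 11)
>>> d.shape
(17, 3, 17)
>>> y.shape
(17,)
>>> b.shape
(17, 5, 11)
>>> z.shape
(3, 17, 11)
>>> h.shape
(11, 17, 3)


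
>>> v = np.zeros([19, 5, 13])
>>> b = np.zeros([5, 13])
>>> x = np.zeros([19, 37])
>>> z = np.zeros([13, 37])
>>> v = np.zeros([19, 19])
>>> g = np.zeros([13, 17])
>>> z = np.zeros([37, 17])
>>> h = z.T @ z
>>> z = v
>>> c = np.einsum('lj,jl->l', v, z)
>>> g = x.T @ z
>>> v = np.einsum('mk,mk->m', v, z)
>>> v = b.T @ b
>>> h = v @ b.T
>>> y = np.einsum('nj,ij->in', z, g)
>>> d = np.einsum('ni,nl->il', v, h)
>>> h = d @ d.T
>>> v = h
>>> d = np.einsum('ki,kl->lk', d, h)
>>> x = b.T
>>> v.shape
(13, 13)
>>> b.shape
(5, 13)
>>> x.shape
(13, 5)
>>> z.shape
(19, 19)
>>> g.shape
(37, 19)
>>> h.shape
(13, 13)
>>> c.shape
(19,)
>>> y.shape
(37, 19)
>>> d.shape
(13, 13)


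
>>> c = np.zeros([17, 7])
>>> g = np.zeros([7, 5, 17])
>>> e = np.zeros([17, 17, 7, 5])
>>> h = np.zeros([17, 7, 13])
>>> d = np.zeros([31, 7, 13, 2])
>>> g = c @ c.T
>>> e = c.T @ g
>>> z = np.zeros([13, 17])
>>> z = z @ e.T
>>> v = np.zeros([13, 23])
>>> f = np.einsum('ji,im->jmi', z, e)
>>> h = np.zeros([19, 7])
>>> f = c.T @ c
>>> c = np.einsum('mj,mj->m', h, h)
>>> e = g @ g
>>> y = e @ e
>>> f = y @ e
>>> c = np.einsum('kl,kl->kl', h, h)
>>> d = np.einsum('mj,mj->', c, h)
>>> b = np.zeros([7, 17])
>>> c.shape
(19, 7)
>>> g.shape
(17, 17)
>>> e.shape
(17, 17)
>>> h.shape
(19, 7)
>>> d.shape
()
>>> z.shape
(13, 7)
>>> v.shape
(13, 23)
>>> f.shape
(17, 17)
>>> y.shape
(17, 17)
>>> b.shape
(7, 17)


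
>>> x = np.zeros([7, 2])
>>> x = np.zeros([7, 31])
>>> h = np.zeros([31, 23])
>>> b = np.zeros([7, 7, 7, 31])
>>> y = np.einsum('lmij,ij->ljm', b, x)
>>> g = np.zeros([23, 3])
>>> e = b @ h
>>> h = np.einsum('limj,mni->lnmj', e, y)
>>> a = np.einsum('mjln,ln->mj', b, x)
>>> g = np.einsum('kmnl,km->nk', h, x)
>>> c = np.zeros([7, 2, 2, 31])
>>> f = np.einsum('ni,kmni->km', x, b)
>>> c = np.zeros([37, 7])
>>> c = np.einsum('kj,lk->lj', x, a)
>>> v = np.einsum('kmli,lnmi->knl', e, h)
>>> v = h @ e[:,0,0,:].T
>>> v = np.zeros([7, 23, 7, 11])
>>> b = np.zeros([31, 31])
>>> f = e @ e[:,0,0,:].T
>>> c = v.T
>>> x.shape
(7, 31)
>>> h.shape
(7, 31, 7, 23)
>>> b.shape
(31, 31)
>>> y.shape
(7, 31, 7)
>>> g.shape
(7, 7)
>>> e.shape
(7, 7, 7, 23)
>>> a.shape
(7, 7)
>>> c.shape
(11, 7, 23, 7)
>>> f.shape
(7, 7, 7, 7)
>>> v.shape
(7, 23, 7, 11)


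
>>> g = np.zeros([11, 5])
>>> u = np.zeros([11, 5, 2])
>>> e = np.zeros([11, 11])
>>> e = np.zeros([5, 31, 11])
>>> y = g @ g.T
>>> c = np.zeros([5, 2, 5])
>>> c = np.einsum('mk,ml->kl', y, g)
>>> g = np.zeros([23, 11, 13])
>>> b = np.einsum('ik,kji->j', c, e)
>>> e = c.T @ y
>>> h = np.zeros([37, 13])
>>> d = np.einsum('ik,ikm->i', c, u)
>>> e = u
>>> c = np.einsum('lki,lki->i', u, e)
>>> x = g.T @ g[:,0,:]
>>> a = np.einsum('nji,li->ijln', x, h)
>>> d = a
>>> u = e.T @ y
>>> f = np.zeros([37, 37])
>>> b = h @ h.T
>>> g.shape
(23, 11, 13)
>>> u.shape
(2, 5, 11)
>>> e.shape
(11, 5, 2)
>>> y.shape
(11, 11)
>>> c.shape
(2,)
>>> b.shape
(37, 37)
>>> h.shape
(37, 13)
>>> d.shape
(13, 11, 37, 13)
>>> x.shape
(13, 11, 13)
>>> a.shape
(13, 11, 37, 13)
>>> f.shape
(37, 37)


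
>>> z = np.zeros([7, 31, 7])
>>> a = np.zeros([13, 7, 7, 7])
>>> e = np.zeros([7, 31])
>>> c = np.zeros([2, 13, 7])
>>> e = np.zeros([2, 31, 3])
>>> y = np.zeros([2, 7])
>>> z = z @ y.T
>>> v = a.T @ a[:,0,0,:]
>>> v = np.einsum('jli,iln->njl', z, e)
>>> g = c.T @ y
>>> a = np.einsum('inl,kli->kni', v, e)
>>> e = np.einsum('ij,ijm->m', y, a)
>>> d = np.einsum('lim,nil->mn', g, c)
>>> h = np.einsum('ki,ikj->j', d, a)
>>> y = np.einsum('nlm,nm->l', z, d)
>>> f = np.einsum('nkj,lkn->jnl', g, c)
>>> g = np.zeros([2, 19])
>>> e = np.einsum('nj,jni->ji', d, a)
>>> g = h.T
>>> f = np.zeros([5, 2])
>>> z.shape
(7, 31, 2)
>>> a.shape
(2, 7, 3)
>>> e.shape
(2, 3)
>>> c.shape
(2, 13, 7)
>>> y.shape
(31,)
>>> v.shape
(3, 7, 31)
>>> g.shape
(3,)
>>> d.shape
(7, 2)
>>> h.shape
(3,)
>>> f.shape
(5, 2)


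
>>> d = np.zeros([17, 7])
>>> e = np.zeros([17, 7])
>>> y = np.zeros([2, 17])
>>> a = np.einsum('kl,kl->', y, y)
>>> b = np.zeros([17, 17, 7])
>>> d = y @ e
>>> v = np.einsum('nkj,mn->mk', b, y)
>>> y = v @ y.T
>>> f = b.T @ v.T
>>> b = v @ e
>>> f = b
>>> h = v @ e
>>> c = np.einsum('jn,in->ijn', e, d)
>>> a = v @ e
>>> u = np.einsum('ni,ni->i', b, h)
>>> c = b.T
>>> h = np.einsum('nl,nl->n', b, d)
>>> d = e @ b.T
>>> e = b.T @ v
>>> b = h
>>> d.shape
(17, 2)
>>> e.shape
(7, 17)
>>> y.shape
(2, 2)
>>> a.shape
(2, 7)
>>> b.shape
(2,)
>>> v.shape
(2, 17)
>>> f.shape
(2, 7)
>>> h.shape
(2,)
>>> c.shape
(7, 2)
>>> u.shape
(7,)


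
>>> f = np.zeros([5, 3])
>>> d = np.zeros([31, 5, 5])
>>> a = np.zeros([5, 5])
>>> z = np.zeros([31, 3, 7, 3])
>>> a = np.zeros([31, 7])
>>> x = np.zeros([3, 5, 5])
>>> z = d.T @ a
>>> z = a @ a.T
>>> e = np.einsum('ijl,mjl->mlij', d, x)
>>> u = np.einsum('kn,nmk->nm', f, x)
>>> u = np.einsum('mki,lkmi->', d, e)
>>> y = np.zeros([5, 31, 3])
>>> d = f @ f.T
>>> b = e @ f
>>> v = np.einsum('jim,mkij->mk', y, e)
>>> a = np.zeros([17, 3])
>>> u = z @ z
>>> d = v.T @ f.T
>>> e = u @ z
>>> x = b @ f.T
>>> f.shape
(5, 3)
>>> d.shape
(5, 5)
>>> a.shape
(17, 3)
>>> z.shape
(31, 31)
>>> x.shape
(3, 5, 31, 5)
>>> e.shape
(31, 31)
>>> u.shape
(31, 31)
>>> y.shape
(5, 31, 3)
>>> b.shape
(3, 5, 31, 3)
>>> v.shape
(3, 5)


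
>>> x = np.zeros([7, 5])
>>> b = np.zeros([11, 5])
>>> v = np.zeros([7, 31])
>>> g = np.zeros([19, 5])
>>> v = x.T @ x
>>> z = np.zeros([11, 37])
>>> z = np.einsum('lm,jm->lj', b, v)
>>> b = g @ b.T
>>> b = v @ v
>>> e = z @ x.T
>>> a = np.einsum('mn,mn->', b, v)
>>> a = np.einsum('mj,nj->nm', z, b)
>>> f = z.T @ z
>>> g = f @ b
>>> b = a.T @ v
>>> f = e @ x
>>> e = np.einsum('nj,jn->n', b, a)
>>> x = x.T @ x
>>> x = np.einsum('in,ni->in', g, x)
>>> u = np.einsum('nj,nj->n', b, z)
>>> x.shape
(5, 5)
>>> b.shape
(11, 5)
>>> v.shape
(5, 5)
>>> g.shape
(5, 5)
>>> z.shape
(11, 5)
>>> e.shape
(11,)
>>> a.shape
(5, 11)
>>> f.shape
(11, 5)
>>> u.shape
(11,)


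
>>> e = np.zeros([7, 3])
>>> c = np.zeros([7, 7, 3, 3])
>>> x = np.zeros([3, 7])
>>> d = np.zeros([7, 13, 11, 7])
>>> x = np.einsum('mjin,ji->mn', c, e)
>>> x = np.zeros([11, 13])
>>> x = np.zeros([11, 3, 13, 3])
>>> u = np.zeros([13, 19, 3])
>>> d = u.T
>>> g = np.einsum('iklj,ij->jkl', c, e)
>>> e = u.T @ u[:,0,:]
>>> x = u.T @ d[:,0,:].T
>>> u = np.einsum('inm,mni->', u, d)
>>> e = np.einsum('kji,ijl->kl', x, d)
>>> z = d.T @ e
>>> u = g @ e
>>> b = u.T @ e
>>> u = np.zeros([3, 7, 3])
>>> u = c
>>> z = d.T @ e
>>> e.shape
(3, 13)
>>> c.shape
(7, 7, 3, 3)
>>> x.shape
(3, 19, 3)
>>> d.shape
(3, 19, 13)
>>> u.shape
(7, 7, 3, 3)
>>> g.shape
(3, 7, 3)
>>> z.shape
(13, 19, 13)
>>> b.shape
(13, 7, 13)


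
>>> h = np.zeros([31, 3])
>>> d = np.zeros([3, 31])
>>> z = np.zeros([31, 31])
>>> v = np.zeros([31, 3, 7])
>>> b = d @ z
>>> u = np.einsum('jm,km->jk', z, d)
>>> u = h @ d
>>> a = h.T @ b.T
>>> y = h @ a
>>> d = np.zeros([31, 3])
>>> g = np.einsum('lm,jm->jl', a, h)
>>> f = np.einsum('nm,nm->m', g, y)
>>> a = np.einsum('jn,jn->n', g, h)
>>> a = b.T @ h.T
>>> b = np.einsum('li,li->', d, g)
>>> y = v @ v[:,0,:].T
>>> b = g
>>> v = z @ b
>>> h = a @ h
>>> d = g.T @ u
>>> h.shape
(31, 3)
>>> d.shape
(3, 31)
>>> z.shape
(31, 31)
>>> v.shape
(31, 3)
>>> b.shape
(31, 3)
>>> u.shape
(31, 31)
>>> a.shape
(31, 31)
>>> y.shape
(31, 3, 31)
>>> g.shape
(31, 3)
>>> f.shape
(3,)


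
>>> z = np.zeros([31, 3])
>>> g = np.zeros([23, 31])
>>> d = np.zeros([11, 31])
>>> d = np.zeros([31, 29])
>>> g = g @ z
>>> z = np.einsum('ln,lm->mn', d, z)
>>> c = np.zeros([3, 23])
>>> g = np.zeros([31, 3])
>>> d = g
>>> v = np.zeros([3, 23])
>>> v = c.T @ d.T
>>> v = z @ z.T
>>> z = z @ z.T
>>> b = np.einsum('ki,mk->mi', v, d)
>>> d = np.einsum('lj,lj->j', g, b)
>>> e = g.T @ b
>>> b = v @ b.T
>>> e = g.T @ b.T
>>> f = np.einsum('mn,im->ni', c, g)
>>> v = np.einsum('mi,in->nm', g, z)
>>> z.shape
(3, 3)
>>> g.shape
(31, 3)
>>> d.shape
(3,)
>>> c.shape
(3, 23)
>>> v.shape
(3, 31)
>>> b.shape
(3, 31)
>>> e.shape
(3, 3)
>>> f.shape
(23, 31)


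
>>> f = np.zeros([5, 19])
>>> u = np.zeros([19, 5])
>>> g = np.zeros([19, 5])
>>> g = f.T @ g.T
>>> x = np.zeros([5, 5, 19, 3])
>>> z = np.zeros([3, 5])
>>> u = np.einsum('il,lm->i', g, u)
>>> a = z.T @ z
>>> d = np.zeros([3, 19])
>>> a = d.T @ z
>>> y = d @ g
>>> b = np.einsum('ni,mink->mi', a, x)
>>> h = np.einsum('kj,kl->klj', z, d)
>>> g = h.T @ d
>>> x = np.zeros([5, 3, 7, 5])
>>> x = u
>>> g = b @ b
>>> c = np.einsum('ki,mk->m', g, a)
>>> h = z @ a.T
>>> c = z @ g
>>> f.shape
(5, 19)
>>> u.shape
(19,)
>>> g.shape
(5, 5)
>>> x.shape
(19,)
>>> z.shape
(3, 5)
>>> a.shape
(19, 5)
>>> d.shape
(3, 19)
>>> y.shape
(3, 19)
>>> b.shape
(5, 5)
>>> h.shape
(3, 19)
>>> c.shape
(3, 5)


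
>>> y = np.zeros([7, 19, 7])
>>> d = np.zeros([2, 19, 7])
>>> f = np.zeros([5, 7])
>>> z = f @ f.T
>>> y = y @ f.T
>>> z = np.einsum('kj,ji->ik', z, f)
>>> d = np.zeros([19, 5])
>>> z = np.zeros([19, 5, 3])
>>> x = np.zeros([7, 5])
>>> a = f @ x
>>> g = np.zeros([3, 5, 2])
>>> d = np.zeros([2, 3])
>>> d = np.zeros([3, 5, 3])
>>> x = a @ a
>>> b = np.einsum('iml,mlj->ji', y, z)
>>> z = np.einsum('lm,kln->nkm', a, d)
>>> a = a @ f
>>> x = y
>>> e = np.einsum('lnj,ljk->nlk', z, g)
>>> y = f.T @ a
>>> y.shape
(7, 7)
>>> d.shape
(3, 5, 3)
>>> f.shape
(5, 7)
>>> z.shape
(3, 3, 5)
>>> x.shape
(7, 19, 5)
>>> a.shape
(5, 7)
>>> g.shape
(3, 5, 2)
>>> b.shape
(3, 7)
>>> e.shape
(3, 3, 2)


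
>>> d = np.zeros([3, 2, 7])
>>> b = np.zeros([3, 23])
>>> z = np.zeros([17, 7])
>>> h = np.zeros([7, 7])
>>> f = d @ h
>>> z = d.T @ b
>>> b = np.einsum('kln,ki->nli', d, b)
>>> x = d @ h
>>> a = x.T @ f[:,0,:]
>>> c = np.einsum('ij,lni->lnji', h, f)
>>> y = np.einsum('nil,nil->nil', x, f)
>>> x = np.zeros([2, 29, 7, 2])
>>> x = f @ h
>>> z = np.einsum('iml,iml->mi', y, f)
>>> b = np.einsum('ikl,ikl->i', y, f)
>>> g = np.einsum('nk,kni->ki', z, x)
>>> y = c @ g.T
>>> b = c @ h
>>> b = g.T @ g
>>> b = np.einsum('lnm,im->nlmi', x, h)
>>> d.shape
(3, 2, 7)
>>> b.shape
(2, 3, 7, 7)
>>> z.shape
(2, 3)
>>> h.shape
(7, 7)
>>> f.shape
(3, 2, 7)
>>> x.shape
(3, 2, 7)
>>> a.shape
(7, 2, 7)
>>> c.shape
(3, 2, 7, 7)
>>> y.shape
(3, 2, 7, 3)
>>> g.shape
(3, 7)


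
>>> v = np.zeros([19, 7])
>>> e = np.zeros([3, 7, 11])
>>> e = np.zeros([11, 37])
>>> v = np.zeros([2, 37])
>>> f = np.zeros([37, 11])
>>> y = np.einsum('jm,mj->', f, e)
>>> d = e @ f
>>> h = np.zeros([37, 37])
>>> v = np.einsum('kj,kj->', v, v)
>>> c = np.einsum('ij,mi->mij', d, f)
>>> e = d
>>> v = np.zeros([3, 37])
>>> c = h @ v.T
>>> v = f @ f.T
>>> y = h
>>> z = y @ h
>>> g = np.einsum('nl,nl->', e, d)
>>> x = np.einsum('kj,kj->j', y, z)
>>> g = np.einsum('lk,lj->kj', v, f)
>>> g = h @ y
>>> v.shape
(37, 37)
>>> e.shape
(11, 11)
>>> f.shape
(37, 11)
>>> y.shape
(37, 37)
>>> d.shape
(11, 11)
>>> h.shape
(37, 37)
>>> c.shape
(37, 3)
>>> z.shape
(37, 37)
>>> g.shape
(37, 37)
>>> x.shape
(37,)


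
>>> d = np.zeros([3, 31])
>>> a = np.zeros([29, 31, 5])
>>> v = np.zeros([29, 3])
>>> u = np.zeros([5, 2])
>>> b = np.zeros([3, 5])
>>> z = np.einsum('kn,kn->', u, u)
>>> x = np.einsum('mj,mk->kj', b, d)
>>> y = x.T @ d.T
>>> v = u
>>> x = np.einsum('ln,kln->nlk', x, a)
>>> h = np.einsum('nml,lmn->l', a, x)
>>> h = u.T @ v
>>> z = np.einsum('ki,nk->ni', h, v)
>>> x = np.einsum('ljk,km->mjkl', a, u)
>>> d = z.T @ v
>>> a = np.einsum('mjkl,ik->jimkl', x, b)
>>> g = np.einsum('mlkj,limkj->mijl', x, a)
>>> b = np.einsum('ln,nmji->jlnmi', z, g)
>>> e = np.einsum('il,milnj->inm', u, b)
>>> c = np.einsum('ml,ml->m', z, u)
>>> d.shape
(2, 2)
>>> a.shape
(31, 3, 2, 5, 29)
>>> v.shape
(5, 2)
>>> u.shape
(5, 2)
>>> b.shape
(29, 5, 2, 3, 31)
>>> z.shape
(5, 2)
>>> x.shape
(2, 31, 5, 29)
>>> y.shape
(5, 3)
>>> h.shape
(2, 2)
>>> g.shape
(2, 3, 29, 31)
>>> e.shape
(5, 3, 29)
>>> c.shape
(5,)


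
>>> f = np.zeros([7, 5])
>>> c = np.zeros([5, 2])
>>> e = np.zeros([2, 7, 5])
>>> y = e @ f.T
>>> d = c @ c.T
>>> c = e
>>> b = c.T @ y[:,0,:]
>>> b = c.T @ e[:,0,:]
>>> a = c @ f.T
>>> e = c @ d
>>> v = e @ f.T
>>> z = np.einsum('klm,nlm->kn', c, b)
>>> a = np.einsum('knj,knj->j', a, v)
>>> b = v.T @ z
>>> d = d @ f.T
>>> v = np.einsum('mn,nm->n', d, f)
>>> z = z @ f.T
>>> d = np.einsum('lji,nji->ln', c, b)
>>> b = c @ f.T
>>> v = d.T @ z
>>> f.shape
(7, 5)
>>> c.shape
(2, 7, 5)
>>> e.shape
(2, 7, 5)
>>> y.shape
(2, 7, 7)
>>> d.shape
(2, 7)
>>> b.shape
(2, 7, 7)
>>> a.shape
(7,)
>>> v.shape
(7, 7)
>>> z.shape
(2, 7)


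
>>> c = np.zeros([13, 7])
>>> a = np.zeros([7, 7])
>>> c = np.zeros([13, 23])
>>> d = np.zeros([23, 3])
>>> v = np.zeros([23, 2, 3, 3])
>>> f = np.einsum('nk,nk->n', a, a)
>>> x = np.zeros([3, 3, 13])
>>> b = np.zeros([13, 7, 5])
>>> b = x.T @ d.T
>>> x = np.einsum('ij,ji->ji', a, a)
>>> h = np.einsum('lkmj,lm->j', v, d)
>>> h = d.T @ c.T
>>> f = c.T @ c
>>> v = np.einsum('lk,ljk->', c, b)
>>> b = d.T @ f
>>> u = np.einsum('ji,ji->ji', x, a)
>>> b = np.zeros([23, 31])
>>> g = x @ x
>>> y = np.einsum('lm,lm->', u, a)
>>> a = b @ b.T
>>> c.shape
(13, 23)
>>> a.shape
(23, 23)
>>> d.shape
(23, 3)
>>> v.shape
()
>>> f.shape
(23, 23)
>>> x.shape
(7, 7)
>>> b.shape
(23, 31)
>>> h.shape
(3, 13)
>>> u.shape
(7, 7)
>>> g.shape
(7, 7)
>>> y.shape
()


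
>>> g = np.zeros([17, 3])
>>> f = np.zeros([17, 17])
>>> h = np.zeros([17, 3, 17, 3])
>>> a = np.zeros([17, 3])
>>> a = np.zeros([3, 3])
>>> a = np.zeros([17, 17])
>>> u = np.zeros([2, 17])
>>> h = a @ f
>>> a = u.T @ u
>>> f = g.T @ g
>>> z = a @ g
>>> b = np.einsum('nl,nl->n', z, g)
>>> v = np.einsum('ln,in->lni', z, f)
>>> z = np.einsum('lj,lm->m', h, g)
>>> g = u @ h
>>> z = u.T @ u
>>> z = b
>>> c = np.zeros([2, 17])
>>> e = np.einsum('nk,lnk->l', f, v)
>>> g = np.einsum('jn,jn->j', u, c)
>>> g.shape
(2,)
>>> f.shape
(3, 3)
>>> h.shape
(17, 17)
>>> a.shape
(17, 17)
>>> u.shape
(2, 17)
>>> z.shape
(17,)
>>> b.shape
(17,)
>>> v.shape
(17, 3, 3)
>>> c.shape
(2, 17)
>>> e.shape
(17,)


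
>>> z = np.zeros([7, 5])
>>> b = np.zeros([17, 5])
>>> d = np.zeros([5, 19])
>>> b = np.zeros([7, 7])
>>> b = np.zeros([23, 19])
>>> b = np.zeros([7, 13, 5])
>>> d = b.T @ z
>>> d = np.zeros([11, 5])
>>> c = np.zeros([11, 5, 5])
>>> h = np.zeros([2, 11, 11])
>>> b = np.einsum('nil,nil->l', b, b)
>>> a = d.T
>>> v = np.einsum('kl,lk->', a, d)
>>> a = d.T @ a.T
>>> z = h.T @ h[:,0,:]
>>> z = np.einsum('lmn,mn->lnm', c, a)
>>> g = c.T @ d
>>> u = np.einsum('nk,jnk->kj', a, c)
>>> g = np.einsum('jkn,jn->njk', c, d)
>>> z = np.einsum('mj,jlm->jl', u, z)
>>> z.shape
(11, 5)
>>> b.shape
(5,)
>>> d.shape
(11, 5)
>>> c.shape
(11, 5, 5)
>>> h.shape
(2, 11, 11)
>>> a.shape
(5, 5)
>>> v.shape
()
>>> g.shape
(5, 11, 5)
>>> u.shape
(5, 11)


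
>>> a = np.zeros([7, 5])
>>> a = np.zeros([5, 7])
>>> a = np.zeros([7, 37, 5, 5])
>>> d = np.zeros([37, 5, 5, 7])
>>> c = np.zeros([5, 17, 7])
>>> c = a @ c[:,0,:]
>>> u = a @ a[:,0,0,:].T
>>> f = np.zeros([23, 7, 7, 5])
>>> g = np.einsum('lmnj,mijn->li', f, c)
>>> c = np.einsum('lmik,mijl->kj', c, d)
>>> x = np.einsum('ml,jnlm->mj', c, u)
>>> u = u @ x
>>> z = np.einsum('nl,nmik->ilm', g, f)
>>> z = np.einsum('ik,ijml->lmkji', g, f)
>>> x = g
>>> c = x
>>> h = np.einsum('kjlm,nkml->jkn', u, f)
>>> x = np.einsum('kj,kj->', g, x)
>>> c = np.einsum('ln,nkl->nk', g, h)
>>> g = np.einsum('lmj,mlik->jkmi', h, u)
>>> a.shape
(7, 37, 5, 5)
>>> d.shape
(37, 5, 5, 7)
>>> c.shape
(37, 7)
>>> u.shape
(7, 37, 5, 7)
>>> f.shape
(23, 7, 7, 5)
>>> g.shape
(23, 7, 7, 5)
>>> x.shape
()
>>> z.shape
(5, 7, 37, 7, 23)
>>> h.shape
(37, 7, 23)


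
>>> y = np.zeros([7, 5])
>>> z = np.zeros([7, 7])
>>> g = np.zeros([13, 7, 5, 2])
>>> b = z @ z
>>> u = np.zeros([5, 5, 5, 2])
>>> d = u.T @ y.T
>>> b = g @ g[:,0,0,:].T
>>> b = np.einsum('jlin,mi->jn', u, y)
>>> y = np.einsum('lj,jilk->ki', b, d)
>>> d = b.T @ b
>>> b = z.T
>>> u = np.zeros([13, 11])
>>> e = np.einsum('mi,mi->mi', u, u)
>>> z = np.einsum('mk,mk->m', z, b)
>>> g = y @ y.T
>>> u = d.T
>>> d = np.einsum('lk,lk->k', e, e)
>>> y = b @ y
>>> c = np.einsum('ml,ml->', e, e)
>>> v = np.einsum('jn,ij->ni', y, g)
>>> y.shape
(7, 5)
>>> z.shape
(7,)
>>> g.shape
(7, 7)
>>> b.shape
(7, 7)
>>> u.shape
(2, 2)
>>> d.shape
(11,)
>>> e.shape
(13, 11)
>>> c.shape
()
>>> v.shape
(5, 7)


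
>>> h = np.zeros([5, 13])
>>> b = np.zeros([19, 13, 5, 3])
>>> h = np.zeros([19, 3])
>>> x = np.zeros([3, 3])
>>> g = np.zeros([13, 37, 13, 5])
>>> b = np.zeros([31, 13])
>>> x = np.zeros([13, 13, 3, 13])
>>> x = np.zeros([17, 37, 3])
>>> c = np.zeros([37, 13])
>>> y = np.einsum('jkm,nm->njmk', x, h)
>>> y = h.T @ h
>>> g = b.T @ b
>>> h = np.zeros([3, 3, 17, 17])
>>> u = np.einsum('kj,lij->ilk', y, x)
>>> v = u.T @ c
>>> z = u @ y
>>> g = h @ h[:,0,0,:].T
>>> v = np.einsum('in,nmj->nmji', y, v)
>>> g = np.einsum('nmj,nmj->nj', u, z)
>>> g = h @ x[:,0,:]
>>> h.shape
(3, 3, 17, 17)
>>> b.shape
(31, 13)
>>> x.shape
(17, 37, 3)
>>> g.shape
(3, 3, 17, 3)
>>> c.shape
(37, 13)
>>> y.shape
(3, 3)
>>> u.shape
(37, 17, 3)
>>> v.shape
(3, 17, 13, 3)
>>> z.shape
(37, 17, 3)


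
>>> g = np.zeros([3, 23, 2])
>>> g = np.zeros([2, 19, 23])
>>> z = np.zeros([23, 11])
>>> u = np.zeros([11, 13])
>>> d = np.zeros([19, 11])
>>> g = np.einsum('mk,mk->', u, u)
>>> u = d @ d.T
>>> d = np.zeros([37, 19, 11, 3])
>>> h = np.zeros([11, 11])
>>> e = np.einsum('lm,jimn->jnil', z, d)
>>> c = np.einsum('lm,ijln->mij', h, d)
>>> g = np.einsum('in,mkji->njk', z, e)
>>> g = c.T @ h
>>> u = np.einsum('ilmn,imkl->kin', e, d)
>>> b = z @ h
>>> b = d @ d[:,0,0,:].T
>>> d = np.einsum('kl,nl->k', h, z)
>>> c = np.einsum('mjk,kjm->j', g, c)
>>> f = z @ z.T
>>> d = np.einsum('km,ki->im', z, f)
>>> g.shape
(19, 37, 11)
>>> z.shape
(23, 11)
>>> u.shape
(11, 37, 23)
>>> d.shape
(23, 11)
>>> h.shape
(11, 11)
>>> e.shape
(37, 3, 19, 23)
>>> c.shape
(37,)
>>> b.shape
(37, 19, 11, 37)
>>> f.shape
(23, 23)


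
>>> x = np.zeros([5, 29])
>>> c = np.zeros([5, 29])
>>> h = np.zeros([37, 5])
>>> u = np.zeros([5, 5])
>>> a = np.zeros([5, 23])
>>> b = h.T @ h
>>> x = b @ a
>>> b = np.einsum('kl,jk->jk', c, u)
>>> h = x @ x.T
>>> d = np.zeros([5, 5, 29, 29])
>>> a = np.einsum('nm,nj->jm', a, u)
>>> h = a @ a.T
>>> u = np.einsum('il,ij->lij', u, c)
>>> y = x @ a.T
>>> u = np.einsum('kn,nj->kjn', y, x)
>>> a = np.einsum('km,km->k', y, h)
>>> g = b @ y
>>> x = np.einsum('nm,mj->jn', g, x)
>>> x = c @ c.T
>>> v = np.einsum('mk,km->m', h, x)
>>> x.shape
(5, 5)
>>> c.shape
(5, 29)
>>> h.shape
(5, 5)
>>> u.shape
(5, 23, 5)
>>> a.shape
(5,)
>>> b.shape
(5, 5)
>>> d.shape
(5, 5, 29, 29)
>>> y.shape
(5, 5)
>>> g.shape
(5, 5)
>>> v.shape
(5,)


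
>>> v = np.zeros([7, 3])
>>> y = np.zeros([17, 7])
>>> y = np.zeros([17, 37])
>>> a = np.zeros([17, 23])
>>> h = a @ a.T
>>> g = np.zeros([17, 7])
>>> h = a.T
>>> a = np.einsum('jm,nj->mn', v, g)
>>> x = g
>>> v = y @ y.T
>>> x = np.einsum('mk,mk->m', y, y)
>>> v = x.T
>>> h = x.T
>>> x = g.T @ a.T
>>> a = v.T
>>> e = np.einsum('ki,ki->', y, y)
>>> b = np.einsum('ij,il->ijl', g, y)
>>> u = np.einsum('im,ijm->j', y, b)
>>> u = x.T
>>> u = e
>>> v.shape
(17,)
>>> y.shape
(17, 37)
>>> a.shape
(17,)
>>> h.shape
(17,)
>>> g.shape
(17, 7)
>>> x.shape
(7, 3)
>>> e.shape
()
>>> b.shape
(17, 7, 37)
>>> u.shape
()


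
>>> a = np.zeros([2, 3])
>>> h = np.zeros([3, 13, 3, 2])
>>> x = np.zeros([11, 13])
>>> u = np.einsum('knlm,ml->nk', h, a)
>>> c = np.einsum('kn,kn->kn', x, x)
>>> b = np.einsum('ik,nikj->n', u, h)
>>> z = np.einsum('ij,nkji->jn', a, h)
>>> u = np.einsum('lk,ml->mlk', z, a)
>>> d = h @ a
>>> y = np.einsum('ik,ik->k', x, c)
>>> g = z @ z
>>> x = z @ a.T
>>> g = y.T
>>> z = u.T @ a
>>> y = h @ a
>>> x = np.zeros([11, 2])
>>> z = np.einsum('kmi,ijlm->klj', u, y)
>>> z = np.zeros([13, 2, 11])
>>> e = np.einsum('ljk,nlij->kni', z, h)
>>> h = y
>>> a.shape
(2, 3)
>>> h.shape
(3, 13, 3, 3)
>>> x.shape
(11, 2)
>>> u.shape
(2, 3, 3)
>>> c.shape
(11, 13)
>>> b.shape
(3,)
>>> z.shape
(13, 2, 11)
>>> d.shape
(3, 13, 3, 3)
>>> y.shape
(3, 13, 3, 3)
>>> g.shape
(13,)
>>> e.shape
(11, 3, 3)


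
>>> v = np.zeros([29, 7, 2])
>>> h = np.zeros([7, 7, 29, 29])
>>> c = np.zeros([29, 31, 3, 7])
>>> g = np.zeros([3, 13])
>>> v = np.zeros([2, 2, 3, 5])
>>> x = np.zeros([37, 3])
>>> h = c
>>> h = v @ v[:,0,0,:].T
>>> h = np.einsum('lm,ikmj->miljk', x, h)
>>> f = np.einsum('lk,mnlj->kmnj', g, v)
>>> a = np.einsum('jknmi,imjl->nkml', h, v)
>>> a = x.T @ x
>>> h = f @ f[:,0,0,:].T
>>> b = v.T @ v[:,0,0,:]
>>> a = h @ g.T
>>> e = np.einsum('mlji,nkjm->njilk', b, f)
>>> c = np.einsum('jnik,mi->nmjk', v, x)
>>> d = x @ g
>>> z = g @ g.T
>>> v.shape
(2, 2, 3, 5)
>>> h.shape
(13, 2, 2, 13)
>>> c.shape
(2, 37, 2, 5)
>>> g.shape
(3, 13)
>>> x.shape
(37, 3)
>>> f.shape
(13, 2, 2, 5)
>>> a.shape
(13, 2, 2, 3)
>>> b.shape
(5, 3, 2, 5)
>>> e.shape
(13, 2, 5, 3, 2)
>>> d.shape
(37, 13)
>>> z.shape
(3, 3)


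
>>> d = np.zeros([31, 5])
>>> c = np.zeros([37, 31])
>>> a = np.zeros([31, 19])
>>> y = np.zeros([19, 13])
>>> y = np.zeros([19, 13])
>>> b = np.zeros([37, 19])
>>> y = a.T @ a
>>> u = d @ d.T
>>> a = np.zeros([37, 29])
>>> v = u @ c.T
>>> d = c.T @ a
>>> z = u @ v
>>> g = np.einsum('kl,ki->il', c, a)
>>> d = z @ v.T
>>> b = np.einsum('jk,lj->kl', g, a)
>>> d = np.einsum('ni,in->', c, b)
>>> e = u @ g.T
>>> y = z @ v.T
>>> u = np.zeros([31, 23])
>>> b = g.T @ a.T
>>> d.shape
()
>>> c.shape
(37, 31)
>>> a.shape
(37, 29)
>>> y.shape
(31, 31)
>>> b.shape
(31, 37)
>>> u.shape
(31, 23)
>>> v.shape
(31, 37)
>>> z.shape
(31, 37)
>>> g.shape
(29, 31)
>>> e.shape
(31, 29)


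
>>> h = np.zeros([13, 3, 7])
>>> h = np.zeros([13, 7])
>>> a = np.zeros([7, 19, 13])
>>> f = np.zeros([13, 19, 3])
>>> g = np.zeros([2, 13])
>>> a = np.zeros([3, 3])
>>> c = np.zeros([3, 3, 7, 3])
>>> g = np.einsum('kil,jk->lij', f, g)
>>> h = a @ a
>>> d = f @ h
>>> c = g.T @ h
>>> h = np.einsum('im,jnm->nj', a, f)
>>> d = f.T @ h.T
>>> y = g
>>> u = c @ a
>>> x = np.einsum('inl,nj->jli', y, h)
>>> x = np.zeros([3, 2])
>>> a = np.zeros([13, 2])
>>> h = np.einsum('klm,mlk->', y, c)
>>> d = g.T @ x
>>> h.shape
()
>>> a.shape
(13, 2)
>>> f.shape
(13, 19, 3)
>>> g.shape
(3, 19, 2)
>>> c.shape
(2, 19, 3)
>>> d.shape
(2, 19, 2)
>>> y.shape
(3, 19, 2)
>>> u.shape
(2, 19, 3)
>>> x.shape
(3, 2)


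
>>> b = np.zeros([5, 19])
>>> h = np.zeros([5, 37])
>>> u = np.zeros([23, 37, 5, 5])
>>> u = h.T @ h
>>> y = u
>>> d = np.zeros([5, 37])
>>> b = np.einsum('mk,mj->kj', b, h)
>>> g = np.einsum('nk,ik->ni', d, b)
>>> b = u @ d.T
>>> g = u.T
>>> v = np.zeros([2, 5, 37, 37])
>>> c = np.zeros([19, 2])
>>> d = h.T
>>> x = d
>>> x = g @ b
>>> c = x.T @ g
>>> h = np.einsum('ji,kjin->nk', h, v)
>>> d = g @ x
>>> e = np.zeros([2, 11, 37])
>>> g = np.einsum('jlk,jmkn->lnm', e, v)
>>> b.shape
(37, 5)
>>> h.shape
(37, 2)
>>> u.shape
(37, 37)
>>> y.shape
(37, 37)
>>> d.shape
(37, 5)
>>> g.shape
(11, 37, 5)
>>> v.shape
(2, 5, 37, 37)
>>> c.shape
(5, 37)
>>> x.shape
(37, 5)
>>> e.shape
(2, 11, 37)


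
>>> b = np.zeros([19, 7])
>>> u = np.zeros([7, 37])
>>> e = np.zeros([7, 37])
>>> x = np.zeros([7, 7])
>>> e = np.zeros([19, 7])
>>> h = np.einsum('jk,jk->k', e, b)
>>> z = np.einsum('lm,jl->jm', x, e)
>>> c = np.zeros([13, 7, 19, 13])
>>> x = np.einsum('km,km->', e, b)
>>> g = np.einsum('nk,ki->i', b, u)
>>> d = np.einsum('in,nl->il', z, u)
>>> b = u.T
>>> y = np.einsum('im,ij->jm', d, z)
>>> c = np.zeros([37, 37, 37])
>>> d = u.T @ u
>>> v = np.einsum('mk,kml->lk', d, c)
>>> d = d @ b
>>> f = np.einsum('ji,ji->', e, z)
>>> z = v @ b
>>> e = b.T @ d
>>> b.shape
(37, 7)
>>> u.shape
(7, 37)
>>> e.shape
(7, 7)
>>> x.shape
()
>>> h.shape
(7,)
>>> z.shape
(37, 7)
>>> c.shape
(37, 37, 37)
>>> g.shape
(37,)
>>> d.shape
(37, 7)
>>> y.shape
(7, 37)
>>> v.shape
(37, 37)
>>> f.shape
()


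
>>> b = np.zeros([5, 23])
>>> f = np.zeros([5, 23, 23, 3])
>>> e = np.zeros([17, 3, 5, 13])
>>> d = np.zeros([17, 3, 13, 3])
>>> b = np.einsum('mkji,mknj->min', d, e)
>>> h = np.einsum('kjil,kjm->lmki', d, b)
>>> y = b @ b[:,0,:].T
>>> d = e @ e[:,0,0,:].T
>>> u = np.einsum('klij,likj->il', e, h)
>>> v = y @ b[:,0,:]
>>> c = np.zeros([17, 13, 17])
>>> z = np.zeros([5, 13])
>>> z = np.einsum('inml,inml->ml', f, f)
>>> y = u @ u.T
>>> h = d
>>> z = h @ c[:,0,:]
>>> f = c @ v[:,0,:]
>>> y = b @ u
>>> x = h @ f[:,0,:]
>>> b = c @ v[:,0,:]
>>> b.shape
(17, 13, 5)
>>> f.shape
(17, 13, 5)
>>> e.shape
(17, 3, 5, 13)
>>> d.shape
(17, 3, 5, 17)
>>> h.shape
(17, 3, 5, 17)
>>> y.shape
(17, 3, 3)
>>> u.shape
(5, 3)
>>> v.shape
(17, 3, 5)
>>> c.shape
(17, 13, 17)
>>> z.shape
(17, 3, 5, 17)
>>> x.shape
(17, 3, 5, 5)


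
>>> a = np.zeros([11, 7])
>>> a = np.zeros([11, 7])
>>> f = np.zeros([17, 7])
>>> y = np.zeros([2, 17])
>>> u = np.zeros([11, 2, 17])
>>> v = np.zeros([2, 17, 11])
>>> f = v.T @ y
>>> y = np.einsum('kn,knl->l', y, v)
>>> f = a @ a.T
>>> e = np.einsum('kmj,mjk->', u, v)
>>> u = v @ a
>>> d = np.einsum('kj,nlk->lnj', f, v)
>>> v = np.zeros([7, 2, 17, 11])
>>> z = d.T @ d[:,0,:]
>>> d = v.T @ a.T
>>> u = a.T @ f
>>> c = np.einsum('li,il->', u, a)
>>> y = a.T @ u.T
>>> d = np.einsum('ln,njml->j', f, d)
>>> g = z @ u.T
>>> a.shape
(11, 7)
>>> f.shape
(11, 11)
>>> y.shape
(7, 7)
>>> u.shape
(7, 11)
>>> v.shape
(7, 2, 17, 11)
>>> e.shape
()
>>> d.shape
(17,)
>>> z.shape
(11, 2, 11)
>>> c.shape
()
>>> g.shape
(11, 2, 7)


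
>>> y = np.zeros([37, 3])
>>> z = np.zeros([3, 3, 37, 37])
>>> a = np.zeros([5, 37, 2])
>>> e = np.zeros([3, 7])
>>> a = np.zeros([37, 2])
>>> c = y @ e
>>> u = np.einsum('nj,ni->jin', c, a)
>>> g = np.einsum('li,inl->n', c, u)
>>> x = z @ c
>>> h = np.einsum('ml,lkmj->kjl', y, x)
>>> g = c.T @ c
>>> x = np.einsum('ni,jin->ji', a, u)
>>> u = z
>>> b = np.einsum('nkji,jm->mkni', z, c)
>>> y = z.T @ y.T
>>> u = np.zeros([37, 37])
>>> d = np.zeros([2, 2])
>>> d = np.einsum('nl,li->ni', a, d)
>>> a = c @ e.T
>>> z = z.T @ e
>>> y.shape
(37, 37, 3, 37)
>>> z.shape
(37, 37, 3, 7)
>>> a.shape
(37, 3)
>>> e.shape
(3, 7)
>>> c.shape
(37, 7)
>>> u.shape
(37, 37)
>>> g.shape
(7, 7)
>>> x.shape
(7, 2)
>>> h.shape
(3, 7, 3)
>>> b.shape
(7, 3, 3, 37)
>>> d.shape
(37, 2)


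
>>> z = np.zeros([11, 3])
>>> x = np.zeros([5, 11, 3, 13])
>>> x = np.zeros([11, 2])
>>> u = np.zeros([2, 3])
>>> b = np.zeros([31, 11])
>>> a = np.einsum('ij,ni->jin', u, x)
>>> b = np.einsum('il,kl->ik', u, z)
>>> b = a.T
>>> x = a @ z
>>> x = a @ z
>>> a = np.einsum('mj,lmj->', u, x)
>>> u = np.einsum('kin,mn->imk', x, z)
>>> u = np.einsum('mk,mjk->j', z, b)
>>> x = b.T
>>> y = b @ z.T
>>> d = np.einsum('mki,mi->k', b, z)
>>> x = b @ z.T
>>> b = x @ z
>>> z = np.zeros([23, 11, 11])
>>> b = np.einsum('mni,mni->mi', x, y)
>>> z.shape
(23, 11, 11)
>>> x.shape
(11, 2, 11)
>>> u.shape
(2,)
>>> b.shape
(11, 11)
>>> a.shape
()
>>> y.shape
(11, 2, 11)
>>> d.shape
(2,)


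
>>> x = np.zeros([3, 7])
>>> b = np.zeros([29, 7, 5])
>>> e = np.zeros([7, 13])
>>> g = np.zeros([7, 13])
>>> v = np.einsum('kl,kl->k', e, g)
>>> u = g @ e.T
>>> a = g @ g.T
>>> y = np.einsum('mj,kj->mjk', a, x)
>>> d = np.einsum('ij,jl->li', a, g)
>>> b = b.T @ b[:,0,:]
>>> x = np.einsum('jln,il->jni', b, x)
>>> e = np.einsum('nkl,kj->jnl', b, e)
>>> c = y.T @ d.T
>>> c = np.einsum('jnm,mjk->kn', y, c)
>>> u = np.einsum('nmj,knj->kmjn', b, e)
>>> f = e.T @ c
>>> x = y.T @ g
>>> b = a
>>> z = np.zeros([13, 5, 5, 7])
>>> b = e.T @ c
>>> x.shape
(3, 7, 13)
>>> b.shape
(5, 5, 7)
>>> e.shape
(13, 5, 5)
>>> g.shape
(7, 13)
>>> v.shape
(7,)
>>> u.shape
(13, 7, 5, 5)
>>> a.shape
(7, 7)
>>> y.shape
(7, 7, 3)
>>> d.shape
(13, 7)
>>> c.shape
(13, 7)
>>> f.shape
(5, 5, 7)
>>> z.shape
(13, 5, 5, 7)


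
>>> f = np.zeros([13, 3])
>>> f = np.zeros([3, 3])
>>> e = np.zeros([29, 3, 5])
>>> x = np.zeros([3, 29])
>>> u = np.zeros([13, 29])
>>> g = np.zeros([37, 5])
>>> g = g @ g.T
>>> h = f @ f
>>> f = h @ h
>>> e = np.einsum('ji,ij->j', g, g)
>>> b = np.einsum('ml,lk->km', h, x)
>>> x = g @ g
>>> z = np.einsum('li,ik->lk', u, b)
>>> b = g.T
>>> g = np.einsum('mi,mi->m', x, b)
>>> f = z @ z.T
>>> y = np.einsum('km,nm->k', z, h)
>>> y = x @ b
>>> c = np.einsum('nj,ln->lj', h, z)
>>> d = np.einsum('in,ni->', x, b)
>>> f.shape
(13, 13)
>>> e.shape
(37,)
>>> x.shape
(37, 37)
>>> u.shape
(13, 29)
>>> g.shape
(37,)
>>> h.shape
(3, 3)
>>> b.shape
(37, 37)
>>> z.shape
(13, 3)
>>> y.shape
(37, 37)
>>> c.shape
(13, 3)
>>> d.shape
()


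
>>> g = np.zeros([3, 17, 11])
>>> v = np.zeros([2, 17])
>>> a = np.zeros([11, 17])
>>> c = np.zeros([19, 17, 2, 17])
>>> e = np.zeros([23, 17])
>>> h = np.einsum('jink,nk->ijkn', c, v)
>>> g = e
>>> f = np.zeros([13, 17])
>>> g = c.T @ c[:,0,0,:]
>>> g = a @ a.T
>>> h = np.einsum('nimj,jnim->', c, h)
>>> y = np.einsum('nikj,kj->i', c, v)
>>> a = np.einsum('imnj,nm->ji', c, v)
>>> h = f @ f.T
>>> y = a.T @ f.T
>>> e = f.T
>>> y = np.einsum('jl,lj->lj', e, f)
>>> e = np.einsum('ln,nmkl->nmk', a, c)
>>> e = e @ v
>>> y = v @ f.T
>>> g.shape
(11, 11)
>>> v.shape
(2, 17)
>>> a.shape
(17, 19)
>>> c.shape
(19, 17, 2, 17)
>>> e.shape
(19, 17, 17)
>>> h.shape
(13, 13)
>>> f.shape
(13, 17)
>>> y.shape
(2, 13)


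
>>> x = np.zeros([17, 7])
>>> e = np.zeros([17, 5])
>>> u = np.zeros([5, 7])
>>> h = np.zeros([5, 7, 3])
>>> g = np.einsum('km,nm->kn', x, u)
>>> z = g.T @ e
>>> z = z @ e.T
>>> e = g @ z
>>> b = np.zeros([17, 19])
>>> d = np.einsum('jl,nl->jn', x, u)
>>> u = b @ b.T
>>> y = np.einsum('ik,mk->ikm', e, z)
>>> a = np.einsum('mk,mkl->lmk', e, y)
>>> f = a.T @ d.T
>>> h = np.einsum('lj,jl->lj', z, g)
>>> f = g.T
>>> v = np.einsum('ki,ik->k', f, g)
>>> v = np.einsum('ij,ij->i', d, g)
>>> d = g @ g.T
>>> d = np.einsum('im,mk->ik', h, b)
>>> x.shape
(17, 7)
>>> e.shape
(17, 17)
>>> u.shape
(17, 17)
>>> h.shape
(5, 17)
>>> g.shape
(17, 5)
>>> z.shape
(5, 17)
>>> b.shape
(17, 19)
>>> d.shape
(5, 19)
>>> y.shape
(17, 17, 5)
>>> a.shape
(5, 17, 17)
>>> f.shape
(5, 17)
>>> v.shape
(17,)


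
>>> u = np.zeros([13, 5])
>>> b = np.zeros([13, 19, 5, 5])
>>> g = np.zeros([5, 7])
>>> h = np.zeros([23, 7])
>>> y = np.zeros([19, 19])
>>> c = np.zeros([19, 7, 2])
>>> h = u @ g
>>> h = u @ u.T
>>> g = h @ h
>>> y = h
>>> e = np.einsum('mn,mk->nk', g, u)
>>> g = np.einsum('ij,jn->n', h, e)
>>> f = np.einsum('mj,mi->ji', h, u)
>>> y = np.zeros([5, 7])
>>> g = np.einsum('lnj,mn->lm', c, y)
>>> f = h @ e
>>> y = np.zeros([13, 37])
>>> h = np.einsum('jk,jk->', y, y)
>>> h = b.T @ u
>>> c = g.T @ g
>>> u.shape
(13, 5)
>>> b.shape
(13, 19, 5, 5)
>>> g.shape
(19, 5)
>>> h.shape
(5, 5, 19, 5)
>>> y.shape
(13, 37)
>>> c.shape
(5, 5)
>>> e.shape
(13, 5)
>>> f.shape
(13, 5)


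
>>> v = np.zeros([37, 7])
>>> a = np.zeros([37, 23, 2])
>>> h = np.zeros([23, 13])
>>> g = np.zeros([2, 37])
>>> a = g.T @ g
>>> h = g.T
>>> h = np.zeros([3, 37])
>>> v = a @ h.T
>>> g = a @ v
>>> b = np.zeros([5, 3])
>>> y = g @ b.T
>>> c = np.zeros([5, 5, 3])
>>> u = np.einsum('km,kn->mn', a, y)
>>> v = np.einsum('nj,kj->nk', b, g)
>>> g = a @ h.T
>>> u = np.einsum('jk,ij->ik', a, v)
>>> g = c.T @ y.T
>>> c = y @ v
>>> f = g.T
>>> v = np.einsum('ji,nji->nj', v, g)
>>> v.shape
(3, 5)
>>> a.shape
(37, 37)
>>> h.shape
(3, 37)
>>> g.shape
(3, 5, 37)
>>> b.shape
(5, 3)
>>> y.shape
(37, 5)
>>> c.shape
(37, 37)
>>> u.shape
(5, 37)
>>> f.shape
(37, 5, 3)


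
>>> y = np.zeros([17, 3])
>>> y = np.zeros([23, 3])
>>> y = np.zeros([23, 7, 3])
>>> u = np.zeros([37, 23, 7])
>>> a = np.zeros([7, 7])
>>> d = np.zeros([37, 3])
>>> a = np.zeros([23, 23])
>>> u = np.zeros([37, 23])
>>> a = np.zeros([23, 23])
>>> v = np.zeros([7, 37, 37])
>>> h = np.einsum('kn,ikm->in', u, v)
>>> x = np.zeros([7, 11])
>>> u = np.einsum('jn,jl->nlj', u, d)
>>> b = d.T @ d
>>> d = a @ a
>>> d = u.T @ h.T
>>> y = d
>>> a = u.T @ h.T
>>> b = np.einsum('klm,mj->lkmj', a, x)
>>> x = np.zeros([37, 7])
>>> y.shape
(37, 3, 7)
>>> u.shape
(23, 3, 37)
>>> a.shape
(37, 3, 7)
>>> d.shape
(37, 3, 7)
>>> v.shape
(7, 37, 37)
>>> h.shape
(7, 23)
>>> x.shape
(37, 7)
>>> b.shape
(3, 37, 7, 11)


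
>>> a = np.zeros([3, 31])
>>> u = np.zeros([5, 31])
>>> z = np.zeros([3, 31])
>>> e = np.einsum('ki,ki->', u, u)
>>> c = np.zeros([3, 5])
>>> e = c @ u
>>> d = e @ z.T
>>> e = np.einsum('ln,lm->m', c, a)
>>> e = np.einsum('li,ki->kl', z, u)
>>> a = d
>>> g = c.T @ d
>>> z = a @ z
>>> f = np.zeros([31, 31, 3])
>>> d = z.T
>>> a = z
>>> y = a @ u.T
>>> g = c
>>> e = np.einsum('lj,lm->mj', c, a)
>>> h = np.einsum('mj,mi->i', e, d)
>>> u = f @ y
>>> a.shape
(3, 31)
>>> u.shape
(31, 31, 5)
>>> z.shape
(3, 31)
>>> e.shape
(31, 5)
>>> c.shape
(3, 5)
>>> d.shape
(31, 3)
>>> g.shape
(3, 5)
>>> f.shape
(31, 31, 3)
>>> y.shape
(3, 5)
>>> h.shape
(3,)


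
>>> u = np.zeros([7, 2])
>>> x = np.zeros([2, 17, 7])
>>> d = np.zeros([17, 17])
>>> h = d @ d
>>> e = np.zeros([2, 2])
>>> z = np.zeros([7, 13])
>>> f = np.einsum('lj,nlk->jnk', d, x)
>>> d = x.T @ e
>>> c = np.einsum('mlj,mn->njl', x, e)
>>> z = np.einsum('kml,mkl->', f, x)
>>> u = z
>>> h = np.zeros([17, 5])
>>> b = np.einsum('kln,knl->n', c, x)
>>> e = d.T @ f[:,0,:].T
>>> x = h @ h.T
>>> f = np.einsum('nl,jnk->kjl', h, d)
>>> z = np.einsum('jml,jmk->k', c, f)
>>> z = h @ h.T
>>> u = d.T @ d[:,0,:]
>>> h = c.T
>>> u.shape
(2, 17, 2)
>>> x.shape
(17, 17)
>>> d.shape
(7, 17, 2)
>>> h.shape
(17, 7, 2)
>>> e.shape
(2, 17, 17)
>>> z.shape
(17, 17)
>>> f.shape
(2, 7, 5)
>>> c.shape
(2, 7, 17)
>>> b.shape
(17,)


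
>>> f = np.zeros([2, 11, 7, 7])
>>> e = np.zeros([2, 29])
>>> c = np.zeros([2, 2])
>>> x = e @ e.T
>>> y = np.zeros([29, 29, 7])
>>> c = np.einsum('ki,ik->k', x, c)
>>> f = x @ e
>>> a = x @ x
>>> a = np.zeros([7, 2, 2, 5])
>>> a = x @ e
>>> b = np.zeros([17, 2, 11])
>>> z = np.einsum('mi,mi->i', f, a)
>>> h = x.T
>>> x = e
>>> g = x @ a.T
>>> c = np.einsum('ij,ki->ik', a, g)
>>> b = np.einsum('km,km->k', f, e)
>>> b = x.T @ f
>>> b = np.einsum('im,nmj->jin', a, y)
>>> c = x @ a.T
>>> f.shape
(2, 29)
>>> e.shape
(2, 29)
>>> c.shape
(2, 2)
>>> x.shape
(2, 29)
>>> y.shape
(29, 29, 7)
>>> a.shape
(2, 29)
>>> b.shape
(7, 2, 29)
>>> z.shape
(29,)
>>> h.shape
(2, 2)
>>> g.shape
(2, 2)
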